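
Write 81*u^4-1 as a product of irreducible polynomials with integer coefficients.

(3*u)⁴ − (1)⁴ = ((3*u)² − (1)²)((3*u)² + (1)²); the first factor splits again, the second (9*u^2+1) is irreducible.

(3*u+1)*(3*u-1)*(9*u^2+1)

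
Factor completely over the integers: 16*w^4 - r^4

(2*w - r)*(2*w + r)*(4*w^2 + r^2)

Difference of squares twice: with A = 2*w and B = r, A⁴ − B⁴ = (A² − B²)(A² + B²), and A² − B² factors again.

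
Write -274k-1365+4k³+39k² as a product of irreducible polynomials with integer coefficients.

Testing divisors of the constant over divisors of the leading coefficient, k = -13 is a root, so (k+13) divides it; the quotient is 4k²-13k-105.
The remaining quadratic factors as (k-7)(4k+15).

(4k+15)(k+13)(k-7)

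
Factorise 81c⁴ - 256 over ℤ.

(3c + 4)(3c - 4)(9c² + 16)

Write as (9c²)² − (16)², then factor 9c² - 16 once more.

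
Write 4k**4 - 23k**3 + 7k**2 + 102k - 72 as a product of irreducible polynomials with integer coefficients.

(4k - 3)(k + 2)(k - 3)(k - 4)

Trying the rational-root candidates, k = 3 is a root, giving the factor (k - 3) and quotient 4k**3 - 11k**2 - 26k + 24.
Then k = 3/4 is a root, so (4k - 3) divides it; the quotient is k**2 - 2k - 8.
The remaining quadratic factors as (k - 4)(k + 2).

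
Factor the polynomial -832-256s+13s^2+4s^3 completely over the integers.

Among the possible rational roots, s = 8 is a root, giving the factor (s-8) and quotient 4s^2+45s+104.
The remaining quadratic factors as (s+8)(4s+13).

(4s+13)(s+8)(s-8)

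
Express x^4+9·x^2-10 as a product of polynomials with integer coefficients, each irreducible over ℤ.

Substitute u = x^2 to get a quadratic in u, then factor.
x^2+10 is irreducible over ℤ (always positive, so no real roots).
x^2-1 is a difference of squares.

(x+1)·(x-1)·(x^2+10)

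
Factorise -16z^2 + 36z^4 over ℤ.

Every term has a factor of 4z^2. Then 9z^2 - 4 = (3z)² − (2)².

4z^2(3z + 2)(3z - 2)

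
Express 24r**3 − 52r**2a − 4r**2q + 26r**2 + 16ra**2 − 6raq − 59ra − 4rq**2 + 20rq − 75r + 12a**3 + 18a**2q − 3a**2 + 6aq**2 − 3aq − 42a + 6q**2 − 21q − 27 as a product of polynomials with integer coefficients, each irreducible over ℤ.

(2r − 3a − 3)(4r − 4a − 2q + 9)(3r + a + q + 1)

Group: 3r(8r**2 − 20ra − 4rq + 6r + 12a**2 + 6aq − 15a + 6q − 27) + (a + q + 1)(8r**2 − 20ra − 4rq + 6r + 12a**2 + 6aq − 15a + 6q − 27); both groups contain (8r**2 − 20ra − 4rq + 6r + 12a**2 + 6aq − 15a + 6q − 27), so (3r + a + q + 1) is a factor with cofactor 8r**2 − 20ra − 4rq + 6r + 12a**2 + 6aq − 15a + 6q − 27.
The cofactor groups again: 8r**2 − 20ra − 4rq + 6r + 12a**2 + 6aq − 15a + 6q − 27 = 2r(4r − 4a − 2q + 9) + (−3a − 3)(4r − 4a − 2q + 9); both groups contain (4r − 4a − 2q + 9), giving (2r − 3a − 3)(4r − 4a − 2q + 9).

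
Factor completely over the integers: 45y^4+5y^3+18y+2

Group as (45y^4+18y) + (5y^3+2) = 9y(5y^3+2) + (5y^3+2).
Both groups share the factor (5y^3+2).

(9y+1)(5y^3+2)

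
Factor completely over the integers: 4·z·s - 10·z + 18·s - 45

Group as (4·z·s - 10·z) + (18·s - 45) = 2·z·(2·s - 5) + 9·(2·s - 5).
Both groups share the factor (2·s - 5).

(2·s - 5)·(2·z + 9)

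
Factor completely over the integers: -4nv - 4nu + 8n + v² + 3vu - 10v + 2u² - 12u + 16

Group: -v(4n - v - 2u + 8) + (-u + 2)(4n - v - 2u + 8); both groups contain (4n - v - 2u + 8).

-(4n - v - 2u + 8)(v + u - 2)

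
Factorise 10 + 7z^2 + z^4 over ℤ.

(z^2 + 2)(z^2 + 5)

Substitute u = z^2 to get a quadratic in u, then factor.
z^2 + 5 is irreducible over ℤ (always positive, so no real roots).
z^2 + 2 is irreducible over ℤ (always positive, so no real roots).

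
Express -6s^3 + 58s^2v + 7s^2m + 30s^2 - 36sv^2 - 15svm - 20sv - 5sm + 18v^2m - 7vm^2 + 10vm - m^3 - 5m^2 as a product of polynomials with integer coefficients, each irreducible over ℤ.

-(2s - m)(s - 9v - m - 5)(3s - 2v + m)

Group: 2s(-3s^2 + 29sv + 2sm + 15s - 18v^2 + 7vm - 10v + m^2 + 5m) - m(-3s^2 + 29sv + 2sm + 15s - 18v^2 + 7vm - 10v + m^2 + 5m); both groups contain (-3s^2 + 29sv + 2sm + 15s - 18v^2 + 7vm - 10v + m^2 + 5m), so (2s - m) is a factor with cofactor -3s^2 + 29sv + 2sm + 15s - 18v^2 + 7vm - 10v + m^2 + 5m.
The cofactor groups again: -3s^2 + 29sv + 2sm + 15s - 18v^2 + 7vm - 10v + m^2 + 5m = -3s(s - 9v - m - 5) + (2v - m)(s - 9v - m - 5); both groups contain (s - 9v - m - 5), giving -(3s - 2v + m)(s - 9v - m - 5).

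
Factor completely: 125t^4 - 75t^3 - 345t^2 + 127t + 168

By the rational root theorem, t = 8/5 is a root, giving the factor (5t - 8) and quotient 25t^3 + 25t^2 - 29t - 21.
Then t = 1 is a root, giving the factor (t - 1) and quotient 25t^2 + 50t + 21.
The remaining quadratic factors as (5t + 7)(5t + 3).

(5t + 3)(5t + 7)(5t - 8)(t - 1)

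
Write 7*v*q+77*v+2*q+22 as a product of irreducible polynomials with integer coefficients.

(7*v+2)*(q+11)

Group as (7*v*q+77*v) + (2*q+22) = 7*v*(q+11) + 2*(q+11).
Both groups share the factor (q+11).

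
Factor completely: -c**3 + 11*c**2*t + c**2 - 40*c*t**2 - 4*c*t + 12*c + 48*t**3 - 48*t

Group: c*(-c**2 + 7*c*t + c - 12*t**2 + 12) - 4*t*(-c**2 + 7*c*t + c - 12*t**2 + 12); both groups contain (-c**2 + 7*c*t + c - 12*t**2 + 12), so (c - 4*t) is a factor with cofactor -c**2 + 7*c*t + c - 12*t**2 + 12.
The cofactor groups again: -c**2 + 7*c*t + c - 12*t**2 + 12 = -c*(c - 3*t + 3) + (4*t + 4)*(c - 3*t + 3); both groups contain (c - 3*t + 3), giving -(c - 4*t - 4)*(c - 3*t + 3).

-(c - 3*t + 3)*(c - 4*t)*(c - 4*t - 4)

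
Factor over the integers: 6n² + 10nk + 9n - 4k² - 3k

Group: 3n(2n + 4k + 3) - k(2n + 4k + 3); both groups contain (2n + 4k + 3).

(3n - k)(2n + 4k + 3)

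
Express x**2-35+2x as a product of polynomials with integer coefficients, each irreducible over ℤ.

Two integers with product -35 and sum 2 are 7 and -5.

(x+7)(x-5)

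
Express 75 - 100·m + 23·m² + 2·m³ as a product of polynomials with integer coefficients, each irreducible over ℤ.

(2·m - 5)·(m + 15)·(m - 1)

Testing divisors of the constant over divisors of the leading coefficient, m = 5/2 is a root, so (2·m - 5) is a factor; dividing leaves m² + 14·m - 15.
The remaining quadratic factors as (m - 1)(m + 15).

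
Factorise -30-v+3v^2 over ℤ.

Need a pair with product 3·(-30) = -90 and sum -1: that's -10 and 9.
Split the middle term: 3v^2-10v + 9v-30 = v(3v-10) + 3(3v-10).

(3v-10)(v+3)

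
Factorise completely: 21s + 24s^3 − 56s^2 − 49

(3s − 7)(8s^2 + 7)

Group as (24s^3 + 21s) + (−56s^2 − 49) = 3s(8s^2 + 7) − 7(8s^2 + 7).
Both groups share the factor (8s^2 + 7).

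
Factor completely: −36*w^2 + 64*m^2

Factor out 4, leaving 16*m^2 − 9*w^2, which is a difference of two squares.

4*(4*m + 3*w)*(4*m − 3*w)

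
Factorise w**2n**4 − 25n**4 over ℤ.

n**4(w + 5)(w − 5)

Pull out the common factor n**4, leaving w**2 − 25.
Recognize a difference of squares with the parts w and 5.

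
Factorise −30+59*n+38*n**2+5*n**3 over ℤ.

By the rational root theorem, n = −3 is a root, so (n+3) is a factor; dividing leaves 5*n**2+23*n−10.
The remaining quadratic factors as (n+5)(5*n−2).

(5*n−2)*(n+3)*(n+5)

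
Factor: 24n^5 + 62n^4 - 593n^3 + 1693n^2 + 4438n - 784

(4n + 7)(6n - 1)(n + 7)(n^2 - 6n + 16)

By the rational root theorem, n = -7/4 is a root, giving the factor (4n + 7) and quotient 6n^4 + 5n^3 - 157n^2 + 698n - 112.
Next, n = -7 is a root, giving the factor (n + 7) and quotient 6n^3 - 37n^2 + 102n - 16.
Continuing, n = 1/6 is a root, giving the factor (6n - 1) and quotient n^2 - 6n + 16.
The quadratic n^2 - 6n + 16 has discriminant -28 < 0 and is irreducible over ℤ.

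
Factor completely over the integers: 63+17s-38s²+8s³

(2s-7)(4s-9)(s+1)

By the rational root theorem, s = 7/2 is a root, giving the factor (2s-7) and quotient 4s²-5s-9.
The remaining quadratic factors as (s+1)(4s-9).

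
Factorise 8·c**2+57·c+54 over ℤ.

Need a pair with product 8·54 = 432 and sum 57: that's 9 and 48.
Split the middle term: 8·c**2+9·c + 48·c+54 = c·(8·c+9) + 6·(8·c+9).

(8·c+9)·(c+6)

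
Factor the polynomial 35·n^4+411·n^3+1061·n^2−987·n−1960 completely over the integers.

Among the possible rational roots, n = −8/7 is a root, giving the factor (7·n+8) and quotient 5·n^3+53·n^2+91·n−245.
Then n = 7/5 is a root, so (5·n−7) is a factor; dividing leaves n^2+12·n+35.
The remaining quadratic factors as (n+7)(n+5).

(5·n−7)·(7·n+8)·(n+5)·(n+7)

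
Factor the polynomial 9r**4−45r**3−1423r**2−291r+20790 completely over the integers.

(3r+14)(3r−11)(r+9)(r−15)

By the rational root theorem, r = −14/3 is a root, so (3r+14) is a factor; dividing leaves 3r**3−29r**2−339r+1485.
Then r = 11/3 is a root, giving the factor (3r−11) and quotient r**2−6r−135.
The remaining quadratic factors as (r+9)(r−15).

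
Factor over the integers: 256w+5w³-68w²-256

By the rational root theorem, w = 4 is a root, so (w-4) divides it; the quotient is 5w²-48w+64.
The remaining quadratic factors as (w-8)(5w-8).

(5w-8)(w-4)(w-8)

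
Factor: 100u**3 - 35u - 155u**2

5u(4u - 7)(5u + 1)

Pull out the common factor 5u, then factor the remaining trinomial.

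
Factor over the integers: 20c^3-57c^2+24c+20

(4c-5)(5c+2)(c-2)

Among the possible rational roots, c = -2/5 is a root, so (5c+2) is a factor; dividing leaves 4c^2-13c+10.
The remaining quadratic factors as (4c-5)(c-2).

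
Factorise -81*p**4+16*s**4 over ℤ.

(2*s-3*p)*(2*s+3*p)*(4*s**2+9*p**2)

Difference of squares twice: with A = 2*s and B = 3*p, A⁴ − B⁴ = (A² − B²)(A² + B²), and A² − B² factors again.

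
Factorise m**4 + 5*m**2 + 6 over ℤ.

Substitute u = m**2 to get a quadratic in u, then factor.
m**2 + 3 is irreducible over ℤ (always positive, so no real roots).
m**2 + 2 is irreducible over ℤ (always positive, so no real roots).

(m**2 + 2)*(m**2 + 3)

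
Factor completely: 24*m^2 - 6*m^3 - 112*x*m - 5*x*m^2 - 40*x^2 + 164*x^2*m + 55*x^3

(5*x - m)*(11*x + 2*m - 8)*(x + 3*m)

Group: x*(55*x^2 - x*m - 40*x - 2*m^2 + 8*m) + 3*m*(55*x^2 - x*m - 40*x - 2*m^2 + 8*m); both groups contain (55*x^2 - x*m - 40*x - 2*m^2 + 8*m), so (x + 3*m) is a factor with cofactor 55*x^2 - x*m - 40*x - 2*m^2 + 8*m.
The cofactor groups again: 55*x^2 - x*m - 40*x - 2*m^2 + 8*m = 11*x*(5*x - m) + (2*m - 8)*(5*x - m); both groups contain (5*x - m), giving (11*x + 2*m - 8)*(5*x - m).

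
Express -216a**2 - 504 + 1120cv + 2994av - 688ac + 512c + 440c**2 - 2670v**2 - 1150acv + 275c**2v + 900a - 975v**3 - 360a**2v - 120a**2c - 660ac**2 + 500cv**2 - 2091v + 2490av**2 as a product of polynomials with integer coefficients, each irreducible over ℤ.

Group: 2a(-60ac - 180av - 108a + 25cv + 40c + 75v**2 + 165v + 72) + (11c - 13v - 7)(-60ac - 180av - 108a + 25cv + 40c + 75v**2 + 165v + 72); both groups contain (-60ac - 180av - 108a + 25cv + 40c + 75v**2 + 165v + 72), so (2a + 11c - 13v - 7) is a factor with cofactor -60ac - 180av - 108a + 25cv + 40c + 75v**2 + 165v + 72.
The cofactor groups again: -60ac - 180av - 108a + 25cv + 40c + 75v**2 + 165v + 72 = -12a(5c + 15v + 9) + (5v + 8)(5c + 15v + 9); both groups contain (5c + 15v + 9), giving -(12a - 5v - 8)(5c + 15v + 9).

-(12a - 5v - 8)(2a + 11c - 13v - 7)(5c + 15v + 9)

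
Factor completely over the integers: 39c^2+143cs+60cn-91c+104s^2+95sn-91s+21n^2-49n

(13c+13s+7n)(3c+8s+3n-7)

Group: 13c(3c+8s+3n-7) + (13s+7n)(3c+8s+3n-7); both groups contain (3c+8s+3n-7).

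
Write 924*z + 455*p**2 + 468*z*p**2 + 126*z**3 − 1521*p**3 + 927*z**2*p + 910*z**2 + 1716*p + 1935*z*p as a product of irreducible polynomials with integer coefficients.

(9*z − 9*p + 11)*(2*z + 13*p + 12)*(7*z + 13*p)

Group: 7*z*(18*z**2 + 99*z*p + 130*z − 117*p**2 + 35*p + 132) + 13*p*(18*z**2 + 99*z*p + 130*z − 117*p**2 + 35*p + 132); both groups contain (18*z**2 + 99*z*p + 130*z − 117*p**2 + 35*p + 132), so (7*z + 13*p) is a factor with cofactor 18*z**2 + 99*z*p + 130*z − 117*p**2 + 35*p + 132.
The cofactor groups again: 18*z**2 + 99*z*p + 130*z − 117*p**2 + 35*p + 132 = 2*z*(9*z − 9*p + 11) + (13*p + 12)*(9*z − 9*p + 11); both groups contain (9*z − 9*p + 11), giving (2*z + 13*p + 12)*(9*z − 9*p + 11).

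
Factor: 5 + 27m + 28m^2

Need a pair with product 28·5 = 140 and sum 27: that's 20 and 7.
Split the middle term: 28m^2 + 20m + 7m + 5 = 4m(7m + 5) + (7m + 5).

(4m + 1)(7m + 5)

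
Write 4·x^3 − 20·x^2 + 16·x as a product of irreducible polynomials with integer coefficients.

4·x·(x − 1)·(x − 4)

Pull out the common factor 4·x, then factor the remaining trinomial.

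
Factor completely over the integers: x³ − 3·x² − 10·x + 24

By the rational root theorem, x = 2 is a root, so (x − 2) is a factor; dividing leaves x² − x − 12.
The remaining quadratic factors as (x − 4)(x + 3).

(x + 3)·(x − 2)·(x − 4)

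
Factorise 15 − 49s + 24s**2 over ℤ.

Need a pair with product 24·15 = 360 and sum −49: that's −40 and −9.
Split the middle term: 24s**2 − 40s − 9s + 15 = 8s(3s − 5) − 3(3s − 5).

(3s − 5)(8s − 3)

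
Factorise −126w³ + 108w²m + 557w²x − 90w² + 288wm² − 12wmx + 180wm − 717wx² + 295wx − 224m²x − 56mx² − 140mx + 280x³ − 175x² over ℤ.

−(2w − 4m − 5x)(7w + 8m − 8x + 5)(9w − 7x)

Group: 7w(−18w² + 36wm + 59wx − 28mx − 35x²) + (8m − 8x + 5)(−18w² + 36wm + 59wx − 28mx − 35x²); both groups contain (−18w² + 36wm + 59wx − 28mx − 35x²), so (7w + 8m − 8x + 5) is a factor with cofactor −18w² + 36wm + 59wx − 28mx − 35x².
The cofactor groups again: −18w² + 36wm + 59wx − 28mx − 35x² = −2w(9w − 7x) + (4m + 5x)(9w − 7x); both groups contain (9w − 7x), giving −(2w − 4m − 5x)(9w − 7x).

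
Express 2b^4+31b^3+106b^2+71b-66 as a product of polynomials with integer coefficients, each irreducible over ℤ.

(2b-1)(b+11)(b+2)(b+3)

Among the possible rational roots, b = -3 is a root, giving the factor (b+3) and quotient 2b^3+25b^2+31b-22.
Continuing, b = -11 is a root, giving the factor (b+11) and quotient 2b^2+3b-2.
The remaining quadratic factors as (b+2)(2b-1).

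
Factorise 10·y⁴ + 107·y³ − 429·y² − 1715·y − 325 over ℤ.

(2·y + 5)·(5·y + 1)·(y + 13)·(y − 5)

Trying the rational-root candidates, y = −13 is a root, so (y + 13) is a factor; dividing leaves 10·y³ − 23·y² − 130·y − 25.
Next, y = 5 is a root, so (y − 5) divides it; the quotient is 10·y² + 27·y + 5.
The remaining quadratic factors as (2·y + 5)(5·y + 1).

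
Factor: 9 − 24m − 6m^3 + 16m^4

Group as (16m^4 − 24m) + (−6m^3 + 9) = 8m(2m^3 − 3) − 3(2m^3 − 3).
Both groups share the factor (2m^3 − 3).

(8m − 3)(2m^3 − 3)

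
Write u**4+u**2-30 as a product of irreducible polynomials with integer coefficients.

Substitute w = u**2 to get a quadratic in w, then factor.
u**2+6 is irreducible over ℤ (always positive, so no real roots).
u**2-5 is irreducible over ℤ (5 is not a perfect square).

(u**2+6)·(u**2-5)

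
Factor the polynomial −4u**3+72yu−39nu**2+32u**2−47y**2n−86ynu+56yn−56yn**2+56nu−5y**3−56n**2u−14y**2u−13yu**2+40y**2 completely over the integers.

Group: y(−5y**2−47yn−9yu+40y−56n**2−39nu+56n−4u**2+32u) + u(−5y**2−47yn−9yu+40y−56n**2−39nu+56n−4u**2+32u); both groups contain (−5y**2−47yn−9yu+40y−56n**2−39nu+56n−4u**2+32u), so (y+u) is a factor with cofactor −5y**2−47yn−9yu+40y−56n**2−39nu+56n−4u**2+32u.
The cofactor groups again: −5y**2−47yn−9yu+40y−56n**2−39nu+56n−4u**2+32u = −y(5y+7n+4u) + (−8n−u+8)(5y+7n+4u); both groups contain (5y+7n+4u), giving −(y+8n+u−8)(5y+7n+4u).

−(5y+7n+4u)(y+8n+u−8)(y+u)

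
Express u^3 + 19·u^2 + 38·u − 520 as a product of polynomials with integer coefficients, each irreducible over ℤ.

Testing divisors of the constant over divisors of the leading coefficient, u = 4 is a root, giving the factor (u − 4) and quotient u^2 + 23·u + 130.
The remaining quadratic factors as (u + 10)(u + 13).

(u + 10)·(u + 13)·(u − 4)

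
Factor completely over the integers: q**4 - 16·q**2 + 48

Substitute u = q**2 to get a quadratic in u, then factor.
q**2 - 4 is a difference of squares.
q**2 - 12 is irreducible over ℤ (12 is not a perfect square).

(q + 2)·(q - 2)·(q**2 - 12)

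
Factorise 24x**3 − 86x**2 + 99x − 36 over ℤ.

(2x − 3)(3x − 4)(4x − 3)

Among the possible rational roots, x = 3/2 is a root, so (2x − 3) divides it; the quotient is 12x**2 − 25x + 12.
The remaining quadratic factors as (4x − 3)(3x − 4).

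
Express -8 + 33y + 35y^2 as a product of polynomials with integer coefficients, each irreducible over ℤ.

(5y - 1)(7y + 8)

Need a pair with product 35·(-8) = -280 and sum 33: that's -7 and 40.
Split the middle term: 35y^2 - 7y + 40y - 8 = 7y(5y - 1) + 8(5y - 1).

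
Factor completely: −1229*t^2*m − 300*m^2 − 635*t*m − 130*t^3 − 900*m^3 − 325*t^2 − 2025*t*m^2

Group: 13*t*(−10*t^2 − 83*t*m − 25*t − 60*m^2 − 20*m) + 15*m*(−10*t^2 − 83*t*m − 25*t − 60*m^2 − 20*m); both groups contain (−10*t^2 − 83*t*m − 25*t − 60*m^2 − 20*m), so (13*t + 15*m) is a factor with cofactor −10*t^2 − 83*t*m − 25*t − 60*m^2 − 20*m.
The cofactor groups again: −10*t^2 − 83*t*m − 25*t − 60*m^2 − 20*m = −2*t*(5*t + 4*m) + (−15*m − 5)*(5*t + 4*m); both groups contain (5*t + 4*m), giving −(2*t + 15*m + 5)*(5*t + 4*m).

−(13*t + 15*m)*(2*t + 15*m + 5)*(5*t + 4*m)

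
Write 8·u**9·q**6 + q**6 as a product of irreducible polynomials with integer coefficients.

Factor out q**6 first: what remains is 8·u**9 + 1.
Recognize a sum of cubes with the parts 2·u**3 and 1.

q**6·(2·u**3 + 1)·(4·u**6 - 2·u**3 + 1)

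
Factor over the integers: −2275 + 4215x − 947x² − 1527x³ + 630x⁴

By the rational root theorem, x = 7/5 is a root, so (5x − 7) is a factor; dividing leaves 126x³ − 129x² − 370x + 325.
Continuing, x = 5/6 is a root, giving the factor (6x − 5) and quotient 21x² − 4x − 65.
The remaining quadratic factors as (3x + 5)(7x − 13).

(3x + 5)(5x − 7)(6x − 5)(7x − 13)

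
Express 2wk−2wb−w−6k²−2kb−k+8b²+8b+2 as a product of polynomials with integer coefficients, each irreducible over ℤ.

Group: 2k(w−3k−4b−2) + (−2b−1)(w−3k−4b−2); both groups contain (w−3k−4b−2).

(2k−2b−1)(w−3k−4b−2)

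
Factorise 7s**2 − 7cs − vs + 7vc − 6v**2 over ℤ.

Group: −v(6v − 7c + 7s) + s(6v − 7c + 7s); both groups contain (6v − 7c + 7s).

−(6v − 7c + 7s)(v − s)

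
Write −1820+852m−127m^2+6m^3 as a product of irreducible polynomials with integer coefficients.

(2m−13)(3m−14)(m−10)

By the rational root theorem, m = 13/2 is a root, so (2m−13) is a factor; dividing leaves 3m^2−44m+140.
The remaining quadratic factors as (3m−14)(m−10).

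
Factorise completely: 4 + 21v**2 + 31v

Need a pair with product 21·4 = 84 and sum 31: that's 28 and 3.
Split the middle term: 21v**2 + 28v + 3v + 4 = 7v(3v + 4) + (3v + 4).

(3v + 4)(7v + 1)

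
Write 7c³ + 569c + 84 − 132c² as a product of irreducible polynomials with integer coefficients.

Testing divisors of the constant over divisors of the leading coefficient, c = 12 is a root, so (c − 12) divides it; the quotient is 7c² − 48c − 7.
The remaining quadratic factors as (7c + 1)(c − 7).

(7c + 1)(c − 12)(c − 7)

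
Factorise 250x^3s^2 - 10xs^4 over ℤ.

10s^2x(5x - s)(5x + s)

Factor out 10xs^2, leaving 25x^2 - s^2, which is a difference of two squares.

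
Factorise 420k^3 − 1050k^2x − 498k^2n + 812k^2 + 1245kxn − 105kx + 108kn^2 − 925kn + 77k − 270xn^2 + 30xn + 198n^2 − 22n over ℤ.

(10k − 9n + 1)(6k − 15x + 11)(7k − 2n)

Group: 10k(42k^2 − 105kx − 12kn + 77k + 30xn − 22n) + (−9n + 1)(42k^2 − 105kx − 12kn + 77k + 30xn − 22n); both groups contain (42k^2 − 105kx − 12kn + 77k + 30xn − 22n), so (10k − 9n + 1) is a factor with cofactor 42k^2 − 105kx − 12kn + 77k + 30xn − 22n.
The cofactor groups again: 42k^2 − 105kx − 12kn + 77k + 30xn − 22n = 7k(6k − 15x + 11) − 2n(6k − 15x + 11); both groups contain (6k − 15x + 11), giving (7k − 2n)(6k − 15x + 11).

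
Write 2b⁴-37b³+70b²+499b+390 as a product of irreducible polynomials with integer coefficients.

(2b-13)(b+1)(b+2)(b-15)

Trying the rational-root candidates, b = 13/2 is a root, so (2b-13) is a factor; dividing leaves b³-12b²-43b-30.
Next, b = -1 is a root, so (b+1) is a factor; dividing leaves b²-13b-30.
The remaining quadratic factors as (b+2)(b-15).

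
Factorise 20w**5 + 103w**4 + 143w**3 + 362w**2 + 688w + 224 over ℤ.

Testing divisors of the constant over divisors of the leading coefficient, w = -7/4 is a root, so (4w + 7) is a factor; dividing leaves 5w**4 + 17w**3 + 6w**2 + 80w + 32.
Continuing, w = -2/5 is a root, so (5w + 2) is a factor; dividing leaves w**3 + 3w**2 + 16.
Next, w = -4 is a root, so (w + 4) is a factor; dividing leaves w**2 - w + 4.
The quadratic w**2 - w + 4 has discriminant -15 < 0 and is irreducible over ℤ.

(4w + 7)(5w + 2)(w + 4)(w**2 - w + 4)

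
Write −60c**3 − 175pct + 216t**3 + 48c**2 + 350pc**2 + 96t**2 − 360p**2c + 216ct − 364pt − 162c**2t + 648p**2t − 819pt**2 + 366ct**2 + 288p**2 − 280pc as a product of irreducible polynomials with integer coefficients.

−(9p − 2c − 8t)(8p − 6c − 3t)(5c − 9t − 4)

Group: 5c(−72p**2 + 70pc + 91pt − 12c**2 − 54ct − 24t**2) + (−9t − 4)(−72p**2 + 70pc + 91pt − 12c**2 − 54ct − 24t**2); both groups contain (−72p**2 + 70pc + 91pt − 12c**2 − 54ct − 24t**2), so (5c − 9t − 4) is a factor with cofactor −72p**2 + 70pc + 91pt − 12c**2 − 54ct − 24t**2.
The cofactor groups again: −72p**2 + 70pc + 91pt − 12c**2 − 54ct − 24t**2 = −8p(9p − 2c − 8t) + (6c + 3t)(9p − 2c − 8t); both groups contain (9p − 2c − 8t), giving −(8p − 6c − 3t)(9p − 2c − 8t).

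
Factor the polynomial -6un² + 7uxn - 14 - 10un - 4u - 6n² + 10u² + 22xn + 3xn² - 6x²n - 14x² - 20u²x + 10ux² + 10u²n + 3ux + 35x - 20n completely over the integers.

-(5u - 3n - 7)(2x - n - 1)(2u - x + 2)

Group: 2x(-10u² + 5ux + 6un + 4u - 3xn - 7x + 6n + 14) + (-n - 1)(-10u² + 5ux + 6un + 4u - 3xn - 7x + 6n + 14); both groups contain (-10u² + 5ux + 6un + 4u - 3xn - 7x + 6n + 14), so (2x - n - 1) is a factor with cofactor -10u² + 5ux + 6un + 4u - 3xn - 7x + 6n + 14.
The cofactor groups again: -10u² + 5ux + 6un + 4u - 3xn - 7x + 6n + 14 = -2u(5u - 3n - 7) + (x - 2)(5u - 3n - 7); both groups contain (5u - 3n - 7), giving -(2u - x + 2)(5u - 3n - 7).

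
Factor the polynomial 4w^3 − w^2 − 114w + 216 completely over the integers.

(4w − 9)(w + 6)(w − 4)

By the rational root theorem, w = 4 is a root, giving the factor (w − 4) and quotient 4w^2 + 15w − 54.
The remaining quadratic factors as (4w − 9)(w + 6).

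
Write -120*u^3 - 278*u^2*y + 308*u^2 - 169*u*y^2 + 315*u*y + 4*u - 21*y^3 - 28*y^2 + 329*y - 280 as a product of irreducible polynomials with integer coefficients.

Group: 5*u*(-24*u^2 - 22*u*y + 28*u - 3*y^2 - 7*y + 40) + (7*y - 7)*(-24*u^2 - 22*u*y + 28*u - 3*y^2 - 7*y + 40); both groups contain (-24*u^2 - 22*u*y + 28*u - 3*y^2 - 7*y + 40), so (5*u + 7*y - 7) is a factor with cofactor -24*u^2 - 22*u*y + 28*u - 3*y^2 - 7*y + 40.
The cofactor groups again: -24*u^2 - 22*u*y + 28*u - 3*y^2 - 7*y + 40 = -6*u*(4*u + 3*y - 8) + (-y - 5)*(4*u + 3*y - 8); both groups contain (4*u + 3*y - 8), giving -(6*u + y + 5)*(4*u + 3*y - 8).

-(4*u + 3*y - 8)*(5*u + 7*y - 7)*(6*u + y + 5)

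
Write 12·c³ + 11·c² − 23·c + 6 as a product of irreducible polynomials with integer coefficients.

(3·c − 1)·(4·c − 3)·(c + 2)

Among the possible rational roots, c = −2 is a root, giving the factor (c + 2) and quotient 12·c² − 13·c + 3.
The remaining quadratic factors as (3·c − 1)(4·c − 3).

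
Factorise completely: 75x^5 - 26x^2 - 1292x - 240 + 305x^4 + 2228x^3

Among the possible rational roots, x = 4/5 is a root, giving the factor (5x - 4) and quotient 15x^4 + 73x^3 + 504x^2 + 398x + 60.
Next, x = -1/5 is a root, so (5x + 1) divides it; the quotient is 3x^3 + 14x^2 + 98x + 60.
Continuing, x = -2/3 is a root, giving the factor (3x + 2) and quotient x^2 + 4x + 30.
The quadratic x^2 + 4x + 30 has discriminant -104 < 0 and is irreducible over ℤ.

(3x + 2)(5x + 1)(5x - 4)(x^2 + 4x + 30)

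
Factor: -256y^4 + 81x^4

(3x)⁴ − (4y)⁴ = ((3x)² − (4y)²)((3x)² + (4y)²); the first factor splits again, the second (9x^2 + 16y^2) is irreducible.

(3x + 4y)(3x - 4y)(9x^2 + 16y^2)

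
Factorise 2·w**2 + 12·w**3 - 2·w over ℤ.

2·w·(2·w + 1)·(3·w - 1)

Pull out the common factor 2·w, then factor the remaining trinomial.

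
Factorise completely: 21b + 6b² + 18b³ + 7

(3b + 1)(6b² + 7)

Group as (18b³ + 21b) + (6b² + 7) = 3b(6b² + 7) + (6b² + 7).
Both groups share the factor (6b² + 7).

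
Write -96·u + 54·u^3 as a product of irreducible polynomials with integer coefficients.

6·u·(3·u + 4)·(3·u - 4)

Pull out the common factor 6·u; 9·u^2 - 16 is a difference of squares.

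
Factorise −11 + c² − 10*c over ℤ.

Two integers with product −11 and sum −10 are 1 and −11.

(c + 1)*(c − 11)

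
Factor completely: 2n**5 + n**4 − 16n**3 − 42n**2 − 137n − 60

By the rational root theorem, n = −1/2 is a root, so (2n + 1) divides it; the quotient is n**4 − 8n**2 − 17n − 60.
Then n = 4 is a root, so (n − 4) divides it; the quotient is n**3 + 4n**2 + 8n + 15.
Then n = −3 is a root, so (n + 3) divides it; the quotient is n**2 + n + 5.
The quadratic n**2 + n + 5 has discriminant −19 < 0 and is irreducible over ℤ.

(2n + 1)(n + 3)(n − 4)(n**2 + n + 5)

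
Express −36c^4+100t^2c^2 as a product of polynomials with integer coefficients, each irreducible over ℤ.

Pull out the common factor 4c^2; 25t^2−9c^2 is a difference of squares.

4c^2(5t−3c)(5t+3c)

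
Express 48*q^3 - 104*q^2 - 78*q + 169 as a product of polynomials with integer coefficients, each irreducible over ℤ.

Group as (48*q^3 - 78*q) + (-104*q^2 + 169) = 6*q*(8*q^2 - 13) - 13*(8*q^2 - 13).
Both groups share the factor (8*q^2 - 13).

(6*q - 13)*(8*q^2 - 13)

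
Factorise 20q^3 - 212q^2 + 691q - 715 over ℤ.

Testing divisors of the constant over divisors of the leading coefficient, q = 13/5 is a root, so (5q - 13) is a factor; dividing leaves 4q^2 - 32q + 55.
The remaining quadratic factors as (2q - 5)(2q - 11).

(2q - 11)(2q - 5)(5q - 13)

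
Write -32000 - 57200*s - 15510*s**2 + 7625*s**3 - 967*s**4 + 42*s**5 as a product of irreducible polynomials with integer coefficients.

(6*s + 5)*(7*s + 8)*(s - 10)*(s**2 - 15*s + 80)

Among the possible rational roots, s = -5/6 is a root, so (6*s + 5) divides it; the quotient is 7*s**4 - 167*s**3 + 1410*s**2 - 3760*s - 6400.
Continuing, s = 10 is a root, so (s - 10) is a factor; dividing leaves 7*s**3 - 97*s**2 + 440*s + 640.
Next, s = -8/7 is a root, giving the factor (7*s + 8) and quotient s**2 - 15*s + 80.
The quadratic s**2 - 15*s + 80 has discriminant -95 < 0 and is irreducible over ℤ.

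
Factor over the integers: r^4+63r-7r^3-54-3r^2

By the rational root theorem, r = 1 is a root, so (r-1) is a factor; dividing leaves r^3-6r^2-9r+54.
Next, r = 3 is a root, giving the factor (r-3) and quotient r^2-3r-18.
The remaining quadratic factors as (r-6)(r+3).

(r+3)(r-1)(r-3)(r-6)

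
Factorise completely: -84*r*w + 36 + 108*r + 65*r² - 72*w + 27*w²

Group: 5*r*(13*r - 9*w + 6) + (-3*w + 6)*(13*r - 9*w + 6); both groups contain (13*r - 9*w + 6).

(13*r - 9*w + 6)*(5*r - 3*w + 6)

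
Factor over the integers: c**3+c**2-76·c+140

(c+10)·(c-2)·(c-7)

By the rational root theorem, c = 2 is a root, so (c-2) is a factor; dividing leaves c**2+3·c-70.
The remaining quadratic factors as (c+10)(c-7).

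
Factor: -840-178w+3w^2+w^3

(w+12)(w+5)(w-14)

Testing divisors of the constant over divisors of the leading coefficient, w = 14 is a root, so (w-14) is a factor; dividing leaves w^2+17w+60.
The remaining quadratic factors as (w+5)(w+12).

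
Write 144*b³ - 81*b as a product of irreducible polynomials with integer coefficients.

Pull out the common factor 9*b; 16*b² - 9 is a difference of squares.

9*b*(4*b + 3)*(4*b - 3)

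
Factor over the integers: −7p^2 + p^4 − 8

(p^2 + 1)(p^2 − 8)

Substitute u = p^2 to get a quadratic in u, then factor.
p^2 − 8 is irreducible over ℤ (8 is not a perfect square).
p^2 + 1 is irreducible over ℤ (sum of squares).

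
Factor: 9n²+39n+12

3(3n+1)(n+4)

Pull out the common factor 3, then factor the remaining trinomial.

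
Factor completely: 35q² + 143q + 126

Need a pair with product 35·126 = 4410 and sum 143: that's 45 and 98.
Split the middle term: 35q² + 45q + 98q + 126 = 5q(7q + 9) + 14(7q + 9).

(5q + 14)(7q + 9)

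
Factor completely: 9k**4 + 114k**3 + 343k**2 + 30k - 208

Among the possible rational roots, k = -13/3 is a root, giving the factor (3k + 13) and quotient 3k**3 + 25k**2 + 6k - 16.
Next, k = -1 is a root, so (k + 1) divides it; the quotient is 3k**2 + 22k - 16.
The remaining quadratic factors as (3k - 2)(k + 8).

(3k + 13)(3k - 2)(k + 1)(k + 8)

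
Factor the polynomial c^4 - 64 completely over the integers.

Substitute u = c^2 to get a quadratic in u, then factor.
c^2 + 8 is irreducible over ℤ (always positive, so no real roots).
c^2 - 8 is irreducible over ℤ (8 is not a perfect square).

(c^2 + 8)(c^2 - 8)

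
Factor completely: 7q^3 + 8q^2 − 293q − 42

(7q + 1)(q + 7)(q − 6)

Testing divisors of the constant over divisors of the leading coefficient, q = −1/7 is a root, giving the factor (7q + 1) and quotient q^2 + q − 42.
The remaining quadratic factors as (q + 7)(q − 6).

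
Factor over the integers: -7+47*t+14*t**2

(2*t+7)*(7*t-1)

Need a pair with product 14·(-7) = -98 and sum 47: that's 49 and -2.
Split the middle term: 14*t**2+49*t - 2*t-7 = 7*t*(2*t+7) - (2*t+7).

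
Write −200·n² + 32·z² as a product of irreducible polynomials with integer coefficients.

Factor out 8, leaving 4·z² − 25·n², which is a difference of two squares.

8·(2·z − 5·n)·(2·z + 5·n)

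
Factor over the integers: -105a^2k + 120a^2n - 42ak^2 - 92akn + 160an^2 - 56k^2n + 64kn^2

-(3a + 4n)(5a + 2k)(7k - 8n)

Group: 5a(-21ak + 24an - 28kn + 32n^2) + 2k(-21ak + 24an - 28kn + 32n^2); both groups contain (-21ak + 24an - 28kn + 32n^2), so (5a + 2k) is a factor with cofactor -21ak + 24an - 28kn + 32n^2.
The cofactor groups again: -21ak + 24an - 28kn + 32n^2 = -7k(3a + 4n) + 8n(3a + 4n); both groups contain (3a + 4n), giving -(7k - 8n)(3a + 4n).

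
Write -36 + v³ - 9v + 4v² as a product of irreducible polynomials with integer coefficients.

Testing divisors of the constant over divisors of the leading coefficient, v = -3 is a root, giving the factor (v + 3) and quotient v² + v - 12.
The remaining quadratic factors as (v + 4)(v - 3).

(v + 3)(v + 4)(v - 3)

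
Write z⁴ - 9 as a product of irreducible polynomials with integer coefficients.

Substitute u = z² to get a quadratic in u, then factor.
z² - 3 is irreducible over ℤ (3 is not a perfect square).
z² + 3 is irreducible over ℤ (always positive, so no real roots).

(z² + 3)(z² - 3)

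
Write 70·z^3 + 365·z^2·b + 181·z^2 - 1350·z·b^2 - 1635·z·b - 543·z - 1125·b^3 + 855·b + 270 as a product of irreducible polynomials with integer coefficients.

Group: 7·z·(10·z^2 + 45·z·b + 33·z - 225·b^2 - 225·b - 54) + (5·b - 5)·(10·z^2 + 45·z·b + 33·z - 225·b^2 - 225·b - 54); both groups contain (10·z^2 + 45·z·b + 33·z - 225·b^2 - 225·b - 54), so (7·z + 5·b - 5) is a factor with cofactor 10·z^2 + 45·z·b + 33·z - 225·b^2 - 225·b - 54.
The cofactor groups again: 10·z^2 + 45·z·b + 33·z - 225·b^2 - 225·b - 54 = 2·z·(5·z - 15·b - 6) + (15·b + 9)·(5·z - 15·b - 6); both groups contain (5·z - 15·b - 6), giving (2·z + 15·b + 9)·(5·z - 15·b - 6).

(5·z - 15·b - 6)·(2·z + 15·b + 9)·(7·z + 5·b - 5)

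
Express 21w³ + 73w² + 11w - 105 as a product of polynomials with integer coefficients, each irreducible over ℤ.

Among the possible rational roots, w = -15/7 is a root, so (7w + 15) is a factor; dividing leaves 3w² + 4w - 7.
The remaining quadratic factors as (w - 1)(3w + 7).

(3w + 7)(7w + 15)(w - 1)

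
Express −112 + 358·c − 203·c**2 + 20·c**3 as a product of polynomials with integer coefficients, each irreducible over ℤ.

(4·c − 7)·(5·c − 2)·(c − 8)

Testing divisors of the constant over divisors of the leading coefficient, c = 8 is a root, giving the factor (c − 8) and quotient 20·c**2 − 43·c + 14.
The remaining quadratic factors as (4·c − 7)(5·c − 2).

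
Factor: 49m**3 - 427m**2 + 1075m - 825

(7m - 11)(7m - 15)(m - 5)

Among the possible rational roots, m = 5 is a root, so (m - 5) is a factor; dividing leaves 49m**2 - 182m + 165.
The remaining quadratic factors as (7m - 15)(7m - 11).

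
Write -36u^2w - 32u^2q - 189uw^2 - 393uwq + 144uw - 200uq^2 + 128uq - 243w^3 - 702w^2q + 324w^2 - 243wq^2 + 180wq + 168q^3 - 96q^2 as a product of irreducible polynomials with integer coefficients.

-(4u + 9w - 3q)(u + 3w + 7q - 4)(9w + 8q)

Group: u(-36uw - 32uq - 81w^2 - 45wq + 24q^2) + (3w + 7q - 4)(-36uw - 32uq - 81w^2 - 45wq + 24q^2); both groups contain (-36uw - 32uq - 81w^2 - 45wq + 24q^2), so (u + 3w + 7q - 4) is a factor with cofactor -36uw - 32uq - 81w^2 - 45wq + 24q^2.
The cofactor groups again: -36uw - 32uq - 81w^2 - 45wq + 24q^2 = -9w(4u + 9w - 3q) - 8q(4u + 9w - 3q); both groups contain (4u + 9w - 3q), giving -(9w + 8q)(4u + 9w - 3q).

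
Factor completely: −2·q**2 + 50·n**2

Pull out the common factor 2; 25·n**2 − q**2 is a difference of squares.

2·(5·n + q)·(5·n − q)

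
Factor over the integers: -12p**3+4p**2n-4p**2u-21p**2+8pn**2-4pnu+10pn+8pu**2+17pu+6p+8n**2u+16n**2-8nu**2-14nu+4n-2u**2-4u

Group: 4p(-3p**2-2pn-pu-6p-2nu-4n+2u**2+4u) + (-4n-1)(-3p**2-2pn-pu-6p-2nu-4n+2u**2+4u); both groups contain (-3p**2-2pn-pu-6p-2nu-4n+2u**2+4u), so (4p-4n-1) is a factor with cofactor -3p**2-2pn-pu-6p-2nu-4n+2u**2+4u.
The cofactor groups again: -3p**2-2pn-pu-6p-2nu-4n+2u**2+4u = -p(3p+2n-2u) + (-u-2)(3p+2n-2u); both groups contain (3p+2n-2u), giving -(p+u+2)(3p+2n-2u).

-(4p-4n-1)(3p+2n-2u)(p+u+2)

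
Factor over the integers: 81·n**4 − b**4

Difference of squares twice: with A = 3·n and B = b, A⁴ − B⁴ = (A² − B²)(A² + B²), and A² − B² factors again.

(3·n − b)·(3·n + b)·(9·n**2 + b**2)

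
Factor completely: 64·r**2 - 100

4·(4·r + 5)·(4·r - 5)

Factor out 4, leaving 16·r**2 - 25, which is a difference of two squares.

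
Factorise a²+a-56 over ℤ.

Two integers with product -56 and sum 1 are -7 and 8.

(a+8)(a-7)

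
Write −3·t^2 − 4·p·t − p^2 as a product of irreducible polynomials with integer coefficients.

Group: −p·(p + t) − 3·t·(p + t); both groups contain (p + t).

−(p + 3·t)·(p + t)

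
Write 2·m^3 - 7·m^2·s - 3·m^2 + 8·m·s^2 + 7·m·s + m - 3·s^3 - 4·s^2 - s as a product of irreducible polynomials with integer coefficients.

Group: 2·m·(m^2 - 2·m·s - m + s^2 + s) + (-3·s - 1)·(m^2 - 2·m·s - m + s^2 + s); both groups contain (m^2 - 2·m·s - m + s^2 + s), so (2·m - 3·s - 1) is a factor with cofactor m^2 - 2·m·s - m + s^2 + s.
The cofactor groups again: m^2 - 2·m·s - m + s^2 + s = m·(m - s - 1) - s·(m - s - 1); both groups contain (m - s - 1), giving (m - s)·(m - s - 1).

(2·m - 3·s - 1)·(m - s)·(m - s - 1)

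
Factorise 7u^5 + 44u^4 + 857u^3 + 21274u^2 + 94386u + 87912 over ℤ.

Trying the rational-root candidates, u = -11 is a root, so (u + 11) is a factor; dividing leaves 7u^4 - 33u^3 + 1220u^2 + 7854u + 7992.
Continuing, u = -9/7 is a root, giving the factor (7u + 9) and quotient u^3 - 6u^2 + 182u + 888.
Next, u = -4 is a root, so (u + 4) is a factor; dividing leaves u^2 - 10u + 222.
The quadratic u^2 - 10u + 222 has discriminant -788 < 0 and is irreducible over ℤ.

(7u + 9)(u + 11)(u + 4)(u^2 - 10u + 222)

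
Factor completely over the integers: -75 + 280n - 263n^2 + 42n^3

(6n - 5)(7n - 3)(n - 5)

Among the possible rational roots, n = 3/7 is a root, so (7n - 3) divides it; the quotient is 6n^2 - 35n + 25.
The remaining quadratic factors as (n - 5)(6n - 5).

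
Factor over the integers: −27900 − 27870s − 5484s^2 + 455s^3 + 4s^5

(2s + 3)(2s + 5)(s − 10)(s^2 + 6s + 186)

Testing divisors of the constant over divisors of the leading coefficient, s = −5/2 is a root, so (2s + 5) is a factor; dividing leaves 2s^4 − 5s^3 + 240s^2 − 3342s − 5580.
Next, s = −3/2 is a root, giving the factor (2s + 3) and quotient s^3 − 4s^2 + 126s − 1860.
Then s = 10 is a root, giving the factor (s − 10) and quotient s^2 + 6s + 186.
The quadratic s^2 + 6s + 186 has discriminant −708 < 0 and is irreducible over ℤ.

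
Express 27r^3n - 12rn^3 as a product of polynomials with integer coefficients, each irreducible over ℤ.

Every term has a factor of 3rn. Then 9r^2 - 4n^2 = (3r)² − (2n)².

3nr(3r - 2n)(3r + 2n)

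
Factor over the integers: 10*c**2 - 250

Every term has a factor of 10. Then c**2 - 25 = (c)² − (5)².

10*(c + 5)*(c - 5)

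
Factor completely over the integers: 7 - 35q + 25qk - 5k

(5k - 7)(5q - 1)

Group as (25qk - 35q) + (-5k + 7) = 5q(5k - 7) - (5k - 7).
Both groups share the factor (5k - 7).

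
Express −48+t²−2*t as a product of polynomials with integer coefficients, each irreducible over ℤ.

(t+6)*(t−8)

Two integers with product −48 and sum −2 are 6 and −8.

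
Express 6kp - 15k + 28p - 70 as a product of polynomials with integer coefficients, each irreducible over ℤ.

(2p - 5)(3k + 14)

Group as (6kp - 15k) + (28p - 70) = 3k(2p - 5) + 14(2p - 5).
Both groups share the factor (2p - 5).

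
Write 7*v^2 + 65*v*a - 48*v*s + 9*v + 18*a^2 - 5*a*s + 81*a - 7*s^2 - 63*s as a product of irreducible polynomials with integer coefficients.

(7*v + 2*a + s + 9)*(v + 9*a - 7*s)

Group: v*(7*v + 2*a + s + 9) + (9*a - 7*s)*(7*v + 2*a + s + 9); both groups contain (7*v + 2*a + s + 9).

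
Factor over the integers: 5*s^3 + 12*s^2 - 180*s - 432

(5*s + 12)*(s + 6)*(s - 6)

Trying the rational-root candidates, s = -12/5 is a root, so (5*s + 12) divides it; the quotient is s^2 - 36.
The remaining quadratic factors as (s - 6)(s + 6).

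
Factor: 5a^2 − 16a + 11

(5a − 11)(a − 1)

Need a pair with product 5·11 = 55 and sum −16: that's −11 and −5.
Split the middle term: 5a^2 − 11a − 5a + 11 = a(5a − 11) − (5a − 11).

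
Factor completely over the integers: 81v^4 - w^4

(3v + w)(3v - w)(9v^2 + w^2)

Write as (9v^2)² − (w^2)², then factor 9v^2 - w^2 once more.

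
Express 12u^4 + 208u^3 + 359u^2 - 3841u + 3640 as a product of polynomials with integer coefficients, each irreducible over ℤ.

(2u - 5)(6u - 7)(u + 13)(u + 8)

Among the possible rational roots, u = -13 is a root, giving the factor (u + 13) and quotient 12u^3 + 52u^2 - 317u + 280.
Continuing, u = 5/2 is a root, so (2u - 5) is a factor; dividing leaves 6u^2 + 41u - 56.
The remaining quadratic factors as (u + 8)(6u - 7).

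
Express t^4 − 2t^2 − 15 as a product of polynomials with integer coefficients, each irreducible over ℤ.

Substitute u = t^2 to get a quadratic in u, then factor.
t^2 − 5 is irreducible over ℤ (5 is not a perfect square).
t^2 + 3 is irreducible over ℤ (always positive, so no real roots).

(t^2 + 3)(t^2 − 5)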